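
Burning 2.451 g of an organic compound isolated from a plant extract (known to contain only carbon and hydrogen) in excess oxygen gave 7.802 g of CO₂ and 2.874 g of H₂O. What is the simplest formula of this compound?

C5H9

mol C = 7.802 g CO₂ ÷ 44.009 g/mol = 0.17728 mol
mol H = 2 × 2.874 g H₂O ÷ 18.015 g/mol = 0.31907 mol
Divide by the smallest (0.17728 mol): C 1.000, H 1.800
Multiplying each by 5 gives whole numbers: C 5.00, H 9.00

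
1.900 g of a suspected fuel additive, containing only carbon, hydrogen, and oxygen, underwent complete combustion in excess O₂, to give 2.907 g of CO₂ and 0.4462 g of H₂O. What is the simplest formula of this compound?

mol C = 2.907 g CO₂ ÷ 44.009 g/mol = 0.066055 mol
mol H = 2 × 0.4462 g H₂O ÷ 18.015 g/mol = 0.049536 mol
mass O = 1.900 − (0.79338 + 0.049933) = 1.0567 g → mol O = 1.0567 ÷ 15.999 = 0.066047 mol
Divide by the smallest (0.049536 mol): C 1.333, H 1.000, O 1.333
Multiplying each by 3 gives whole numbers: C 4.00, H 3.00, O 4.00

C4H3O4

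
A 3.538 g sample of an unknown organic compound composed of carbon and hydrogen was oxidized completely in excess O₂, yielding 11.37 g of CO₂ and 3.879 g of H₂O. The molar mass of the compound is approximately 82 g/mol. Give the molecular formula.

mol C = 11.37 g CO₂ ÷ 44.009 g/mol = 0.25836 mol
mol H = 2 × 3.879 g H₂O ÷ 18.015 g/mol = 0.43064 mol
Divide by the smallest (0.25836 mol): C 1.000, H 1.667
Multiplying each by 3 gives whole numbers: C 3.00, H 5.00
Empirical formula: C3H5
Empirical-formula mass = 41.07 g/mol; 82 ÷ 41.07 ≈ 2, so the molecular formula is C6H10.

C6H10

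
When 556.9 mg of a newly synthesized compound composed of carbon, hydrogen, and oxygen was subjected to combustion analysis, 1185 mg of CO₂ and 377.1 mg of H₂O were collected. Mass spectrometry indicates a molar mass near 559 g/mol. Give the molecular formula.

mol C = 1.185 g CO₂ ÷ 44.009 g/mol = 0.026926 mol
mol H = 2 × 0.3771 g H₂O ÷ 18.015 g/mol = 0.041865 mol
mass O = 0.5569 − (0.32341 + 0.042200) = 0.19129 g → mol O = 0.19129 ÷ 15.999 = 0.011956 mol
Divide by the smallest (0.011956 mol): C 2.252, H 3.502, O 1.000
Multiplying each by 4 gives whole numbers: C 9.01, H 14.01, O 4.00
Empirical formula: C9H14O4
Empirical-formula mass = 186.21 g/mol; 559 ÷ 186.21 ≈ 3, so the molecular formula is C27H42O12.

C27H42O12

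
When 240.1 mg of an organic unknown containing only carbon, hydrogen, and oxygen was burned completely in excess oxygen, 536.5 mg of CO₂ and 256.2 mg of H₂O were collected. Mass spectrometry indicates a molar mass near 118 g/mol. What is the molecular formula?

mol C = 0.5365 g CO₂ ÷ 44.009 g/mol = 0.012191 mol
mol H = 2 × 0.2562 g H₂O ÷ 18.015 g/mol = 0.028443 mol
mass O = 0.2401 − (0.14642 + 0.028671) = 0.065007 g → mol O = 0.065007 ÷ 15.999 = 0.0040632 mol
Divide by the smallest (0.0040632 mol): C 3.000, H 7.000, O 1.000
Empirical formula: C3H7O
Empirical-formula mass = 59.09 g/mol; 118 ÷ 59.09 ≈ 2, so the molecular formula is C6H14O2.

C6H14O2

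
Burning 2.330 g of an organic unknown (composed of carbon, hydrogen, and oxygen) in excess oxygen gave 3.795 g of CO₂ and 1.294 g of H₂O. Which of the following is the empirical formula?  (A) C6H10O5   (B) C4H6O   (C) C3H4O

mol C = 3.795 g CO₂ ÷ 44.009 g/mol = 0.086232 mol
mol H = 2 × 1.294 g H₂O ÷ 18.015 g/mol = 0.14366 mol
mass O = 2.330 − (1.0357 + 0.14481) = 1.1495 g → mol O = 1.1495 ÷ 15.999 = 0.071845 mol
Divide by the smallest (0.071845 mol): C 1.200, H 2.000, O 1.000
Multiplying each by 5 gives whole numbers: C 6.00, H 10.00, O 5.00

(A) C6H10O5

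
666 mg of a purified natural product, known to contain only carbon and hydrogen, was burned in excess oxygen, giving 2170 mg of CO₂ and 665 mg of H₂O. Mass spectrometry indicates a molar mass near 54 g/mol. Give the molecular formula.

C4H6

mol C = 2.17 g CO₂ ÷ 44.009 g/mol = 0.04931 mol
mol H = 2 × 0.665 g H₂O ÷ 18.015 g/mol = 0.07383 mol
Divide by the smallest (0.04931 mol): C 1.000, H 1.497
Multiplying each by 2 gives whole numbers: C 2.00, H 2.99
Empirical formula: C2H3
Empirical-formula mass = 27.05 g/mol; 54 ÷ 27.05 ≈ 2, so the molecular formula is C4H6.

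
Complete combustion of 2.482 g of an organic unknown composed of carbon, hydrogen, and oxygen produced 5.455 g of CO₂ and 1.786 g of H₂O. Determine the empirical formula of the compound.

C5H8O2

mol C = 5.455 g CO₂ ÷ 44.009 g/mol = 0.12395 mol
mol H = 2 × 1.786 g H₂O ÷ 18.015 g/mol = 0.19828 mol
mass O = 2.482 − (1.4888 + 0.19987) = 0.79335 g → mol O = 0.79335 ÷ 15.999 = 0.049587 mol
Divide by the smallest (0.049587 mol): C 2.500, H 3.999, O 1.000
Multiplying each by 2 gives whole numbers: C 5.00, H 8.00, O 2.00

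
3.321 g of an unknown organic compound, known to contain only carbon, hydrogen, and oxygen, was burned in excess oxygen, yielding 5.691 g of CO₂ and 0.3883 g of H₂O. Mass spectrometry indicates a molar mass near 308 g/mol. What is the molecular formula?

mol C = 5.691 g CO₂ ÷ 44.009 g/mol = 0.12931 mol
mol H = 2 × 0.3883 g H₂O ÷ 18.015 g/mol = 0.043109 mol
mass O = 3.321 − (1.5532 + 0.043453) = 1.7244 g → mol O = 1.7244 ÷ 15.999 = 0.10778 mol
Divide by the smallest (0.043109 mol): C 3.000, H 1.000, O 2.500
Multiplying each by 2 gives whole numbers: C 6.00, H 2.00, O 5.00
Empirical formula: C6H2O5
Empirical-formula mass = 154.08 g/mol; 308 ÷ 154.08 ≈ 2, so the molecular formula is C12H4O10.

C12H4O10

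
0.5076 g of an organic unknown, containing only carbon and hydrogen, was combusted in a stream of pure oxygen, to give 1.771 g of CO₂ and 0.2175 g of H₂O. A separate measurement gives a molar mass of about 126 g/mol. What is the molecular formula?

C10H6

mol C = 1.771 g CO₂ ÷ 44.009 g/mol = 0.040242 mol
mol H = 2 × 0.2175 g H₂O ÷ 18.015 g/mol = 0.024147 mol
Divide by the smallest (0.024147 mol): C 1.667, H 1.000
Multiplying each by 3 gives whole numbers: C 5.00, H 3.00
Empirical formula: C5H3
Empirical-formula mass = 63.08 g/mol; 126 ÷ 63.08 ≈ 2, so the molecular formula is C10H6.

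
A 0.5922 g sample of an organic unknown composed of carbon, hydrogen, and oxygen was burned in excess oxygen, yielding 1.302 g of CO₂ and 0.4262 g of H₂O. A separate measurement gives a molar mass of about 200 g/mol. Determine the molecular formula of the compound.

mol C = 1.302 g CO₂ ÷ 44.009 g/mol = 0.029585 mol
mol H = 2 × 0.4262 g H₂O ÷ 18.015 g/mol = 0.047316 mol
mass O = 0.5922 − (0.35534 + 0.047695) = 0.18916 g → mol O = 0.18916 ÷ 15.999 = 0.011823 mol
Divide by the smallest (0.011823 mol): C 2.502, H 4.002, O 1.000
Multiplying each by 2 gives whole numbers: C 5.00, H 8.00, O 2.00
Empirical formula: C5H8O2
Empirical-formula mass = 100.12 g/mol; 200 ÷ 100.12 ≈ 2, so the molecular formula is C10H16O4.

C10H16O4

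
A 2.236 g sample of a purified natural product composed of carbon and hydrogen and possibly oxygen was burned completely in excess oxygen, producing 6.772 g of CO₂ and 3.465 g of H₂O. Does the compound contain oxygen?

no

mol C = 6.772 g CO₂ ÷ 44.009 g/mol = 0.15388 mol
mol H = 2 × 3.465 g H₂O ÷ 18.015 g/mol = 0.38468 mol
C and H together account for 2.2360 g — essentially the entire 2.236 g sample — so the compound contains no oxygen.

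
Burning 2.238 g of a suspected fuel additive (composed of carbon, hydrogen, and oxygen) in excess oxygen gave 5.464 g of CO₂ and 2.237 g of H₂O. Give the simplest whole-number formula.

C4H8O

mol C = 5.464 g CO₂ ÷ 44.009 g/mol = 0.12416 mol
mol H = 2 × 2.237 g H₂O ÷ 18.015 g/mol = 0.24835 mol
mass O = 2.238 − (1.4912 + 0.25034) = 0.49642 g → mol O = 0.49642 ÷ 15.999 = 0.031028 mol
Divide by the smallest (0.031028 mol): C 4.001, H 8.004, O 1.000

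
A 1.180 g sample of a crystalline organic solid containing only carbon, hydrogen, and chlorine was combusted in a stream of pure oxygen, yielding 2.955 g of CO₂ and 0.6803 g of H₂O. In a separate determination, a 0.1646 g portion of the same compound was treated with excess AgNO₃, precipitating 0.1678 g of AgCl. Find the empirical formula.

C8H9Cl

mol C = 2.955 g CO₂ ÷ 44.009 g/mol = 0.067145 mol
mol H = 2 × 0.6803 g H₂O ÷ 18.015 g/mol = 0.075526 mol
From the AgCl data: mol Cl per gram of compound = (0.1678 ÷ 143.318) ÷ 0.1646 = 0.0071131 mol/g, so in the 1.180 g combustion sample mol Cl = 0.0083935 mol
Divide by the smallest (0.0083935 mol): C 8.000, H 8.998, Cl 1.000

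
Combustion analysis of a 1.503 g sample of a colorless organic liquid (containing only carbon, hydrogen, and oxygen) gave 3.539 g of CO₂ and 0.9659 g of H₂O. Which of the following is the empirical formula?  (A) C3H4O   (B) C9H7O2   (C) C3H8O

mol C = 3.539 g CO₂ ÷ 44.009 g/mol = 0.080415 mol
mol H = 2 × 0.9659 g H₂O ÷ 18.015 g/mol = 0.10723 mol
mass O = 1.503 − (0.96587 + 0.10809) = 0.42904 g → mol O = 0.42904 ÷ 15.999 = 0.026817 mol
Divide by the smallest (0.026817 mol): C 2.999, H 3.999, O 1.000

(A) C3H4O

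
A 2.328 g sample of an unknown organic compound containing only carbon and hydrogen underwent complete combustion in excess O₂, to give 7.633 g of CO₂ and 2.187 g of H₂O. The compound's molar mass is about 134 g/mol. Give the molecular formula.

mol C = 7.633 g CO₂ ÷ 44.009 g/mol = 0.17344 mol
mol H = 2 × 2.187 g H₂O ÷ 18.015 g/mol = 0.24280 mol
Divide by the smallest (0.17344 mol): C 1.000, H 1.400
Multiplying each by 5 gives whole numbers: C 5.00, H 7.00
Empirical formula: C5H7
Empirical-formula mass = 67.11 g/mol; 134 ÷ 67.11 ≈ 2, so the molecular formula is C10H14.

C10H14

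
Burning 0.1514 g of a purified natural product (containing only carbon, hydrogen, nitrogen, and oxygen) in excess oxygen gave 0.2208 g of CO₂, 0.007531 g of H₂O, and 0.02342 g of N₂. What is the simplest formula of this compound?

mol C = 0.2208 g CO₂ ÷ 44.009 g/mol = 0.0050172 mol
mol H = 2 × 0.007531 g H₂O ÷ 18.015 g/mol = 0.00083608 mol
mol N = 2 × 0.02342 g N₂ ÷ 28.014 g/mol = 0.0016720 mol
mass O = 0.1514 − (0.060261 + 0.00084277 + 0.023420) = 0.066876 g → mol O = 0.066876 ÷ 15.999 = 0.0041800 mol
Divide by the smallest (0.00083608 mol): C 6.001, H 1.000, N 2.000, O 5.000

C6HN2O5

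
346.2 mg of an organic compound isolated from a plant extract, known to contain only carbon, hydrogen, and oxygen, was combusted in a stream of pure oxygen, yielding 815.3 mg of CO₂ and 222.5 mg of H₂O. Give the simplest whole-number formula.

C3H4O

mol C = 0.8153 g CO₂ ÷ 44.009 g/mol = 0.018526 mol
mol H = 2 × 0.2225 g H₂O ÷ 18.015 g/mol = 0.024702 mol
mass O = 0.3462 − (0.22251 + 0.024899) = 0.098788 g → mol O = 0.098788 ÷ 15.999 = 0.0061746 mol
Divide by the smallest (0.0061746 mol): C 3.000, H 4.001, O 1.000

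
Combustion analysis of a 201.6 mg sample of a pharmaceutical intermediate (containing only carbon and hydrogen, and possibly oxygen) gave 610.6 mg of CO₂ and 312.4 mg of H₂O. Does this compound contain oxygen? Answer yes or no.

mol C = 0.6106 g CO₂ ÷ 44.009 g/mol = 0.013874 mol
mol H = 2 × 0.3124 g H₂O ÷ 18.015 g/mol = 0.034682 mol
C and H together account for 0.20161 g — essentially the entire 0.2016 g sample — so the compound contains no oxygen.

no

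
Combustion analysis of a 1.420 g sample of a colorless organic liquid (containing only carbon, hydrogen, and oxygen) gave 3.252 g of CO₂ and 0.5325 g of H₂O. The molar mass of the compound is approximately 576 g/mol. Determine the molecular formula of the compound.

C30H24O12

mol C = 3.252 g CO₂ ÷ 44.009 g/mol = 0.073894 mol
mol H = 2 × 0.5325 g H₂O ÷ 18.015 g/mol = 0.059117 mol
mass O = 1.420 − (0.88754 + 0.059590) = 0.47287 g → mol O = 0.47287 ÷ 15.999 = 0.029556 mol
Divide by the smallest (0.029556 mol): C 2.500, H 2.000, O 1.000
Multiplying each by 2 gives whole numbers: C 5.00, H 4.00, O 2.00
Empirical formula: C5H4O2
Empirical-formula mass = 96.08 g/mol; 576 ÷ 96.08 ≈ 6, so the molecular formula is C30H24O12.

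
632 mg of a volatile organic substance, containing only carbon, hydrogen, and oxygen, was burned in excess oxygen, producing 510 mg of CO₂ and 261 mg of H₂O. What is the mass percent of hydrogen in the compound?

4.6%

mol C = 0.510 g CO₂ ÷ 44.009 g/mol = 0.01159 mol
mol H = 2 × 0.261 g H₂O ÷ 18.015 g/mol = 0.02898 mol
mass O = 0.632 − (0.1392 + 0.02921) = 0.4636 g → mol O = 0.4636 ÷ 15.999 = 0.02898 mol
mass % H = 0.02921 g ÷ 0.632 g × 100%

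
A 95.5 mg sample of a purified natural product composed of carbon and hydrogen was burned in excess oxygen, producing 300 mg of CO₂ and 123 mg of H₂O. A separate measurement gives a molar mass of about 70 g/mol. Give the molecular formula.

mol C = 0.300 g CO₂ ÷ 44.009 g/mol = 0.006817 mol
mol H = 2 × 0.123 g H₂O ÷ 18.015 g/mol = 0.01366 mol
Divide by the smallest (0.006817 mol): C 1.000, H 2.003
Empirical formula: CH2
Empirical-formula mass = 14.03 g/mol; 70 ÷ 14.03 ≈ 5, so the molecular formula is C5H10.

C5H10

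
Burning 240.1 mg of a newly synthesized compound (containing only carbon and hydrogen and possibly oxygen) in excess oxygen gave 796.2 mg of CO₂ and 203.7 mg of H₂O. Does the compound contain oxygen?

mol C = 0.7962 g CO₂ ÷ 44.009 g/mol = 0.018092 mol
mol H = 2 × 0.2037 g H₂O ÷ 18.015 g/mol = 0.022614 mol
C and H together account for 0.24010 g — essentially the entire 0.2401 g sample — so the compound contains no oxygen.

no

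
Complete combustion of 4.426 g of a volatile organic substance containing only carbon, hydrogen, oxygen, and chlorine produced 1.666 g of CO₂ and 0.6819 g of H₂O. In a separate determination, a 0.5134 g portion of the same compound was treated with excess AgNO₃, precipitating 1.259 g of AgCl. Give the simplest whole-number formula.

CH2Cl2O2

mol C = 1.666 g CO₂ ÷ 44.009 g/mol = 0.037856 mol
mol H = 2 × 0.6819 g H₂O ÷ 18.015 g/mol = 0.075704 mol
From the AgCl data: mol Cl per gram of compound = (1.259 ÷ 143.318) ÷ 0.5134 = 0.017111 mol/g, so in the 4.426 g combustion sample mol Cl = 0.075732 mol
mass O = 4.426 − (0.45469 + 0.076309 + 2.6847) = 1.2103 g → mol O = 1.2103 ÷ 15.999 = 0.075648 mol
Divide by the smallest (0.037856 mol): C 1.000, H 2.000, Cl 2.001, O 1.998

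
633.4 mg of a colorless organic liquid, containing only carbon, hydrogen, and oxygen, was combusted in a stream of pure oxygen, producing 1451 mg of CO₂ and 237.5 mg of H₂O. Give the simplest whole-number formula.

C5H4O2

mol C = 1.451 g CO₂ ÷ 44.009 g/mol = 0.032971 mol
mol H = 2 × 0.2375 g H₂O ÷ 18.015 g/mol = 0.026367 mol
mass O = 0.6334 − (0.39601 + 0.026578) = 0.21081 g → mol O = 0.21081 ÷ 15.999 = 0.013177 mol
Divide by the smallest (0.013177 mol): C 2.502, H 2.001, O 1.000
Multiplying each by 2 gives whole numbers: C 5.00, H 4.00, O 2.00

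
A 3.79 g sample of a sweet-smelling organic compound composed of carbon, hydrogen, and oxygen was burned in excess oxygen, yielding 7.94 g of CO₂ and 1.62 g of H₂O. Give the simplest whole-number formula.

C2H2O

mol C = 7.94 g CO₂ ÷ 44.009 g/mol = 0.1804 mol
mol H = 2 × 1.62 g H₂O ÷ 18.015 g/mol = 0.1799 mol
mass O = 3.79 − (2.167 + 0.1813) = 1.442 g → mol O = 1.442 ÷ 15.999 = 0.09011 mol
Divide by the smallest (0.09011 mol): C 2.002, H 1.996, O 1.000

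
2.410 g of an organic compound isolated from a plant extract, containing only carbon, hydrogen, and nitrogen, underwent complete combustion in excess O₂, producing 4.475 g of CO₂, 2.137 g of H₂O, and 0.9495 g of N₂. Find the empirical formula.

C3H7N2

mol C = 4.475 g CO₂ ÷ 44.009 g/mol = 0.10168 mol
mol H = 2 × 2.137 g H₂O ÷ 18.015 g/mol = 0.23725 mol
mol N = 2 × 0.9495 g N₂ ÷ 28.014 g/mol = 0.067788 mol
Divide by the smallest (0.067788 mol): C 1.500, H 3.500, N 1.000
Multiplying each by 2 gives whole numbers: C 3.00, H 7.00, N 2.00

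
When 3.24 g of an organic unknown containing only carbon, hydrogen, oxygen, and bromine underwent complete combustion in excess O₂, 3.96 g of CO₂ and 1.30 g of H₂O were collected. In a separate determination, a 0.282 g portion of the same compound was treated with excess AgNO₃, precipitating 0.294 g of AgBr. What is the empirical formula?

C5H8BrO2

mol C = 3.96 g CO₂ ÷ 44.009 g/mol = 0.08998 mol
mol H = 2 × 1.30 g H₂O ÷ 18.015 g/mol = 0.1443 mol
From the AgBr data: mol Br per gram of compound = (0.294 ÷ 187.772) ÷ 0.282 = 0.005552 mol/g, so in the 3.24 g combustion sample mol Br = 0.01799 mol
mass O = 3.24 − (1.081 + 0.1455 + 1.437) = 0.5763 g → mol O = 0.5763 ÷ 15.999 = 0.03602 mol
Divide by the smallest (0.01799 mol): C 5.002, H 8.023, Br 1.000, O 2.003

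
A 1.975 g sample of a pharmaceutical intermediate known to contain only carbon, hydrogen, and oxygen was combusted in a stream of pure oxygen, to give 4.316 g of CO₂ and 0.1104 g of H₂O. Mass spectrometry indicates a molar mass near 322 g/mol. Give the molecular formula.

C16H2O8

mol C = 4.316 g CO₂ ÷ 44.009 g/mol = 0.098071 mol
mol H = 2 × 0.1104 g H₂O ÷ 18.015 g/mol = 0.012256 mol
mass O = 1.975 − (1.1779 + 0.012355) = 0.78472 g → mol O = 0.78472 ÷ 15.999 = 0.049048 mol
Divide by the smallest (0.012256 mol): C 8.002, H 1.000, O 4.002
Empirical formula: C8HO4
Empirical-formula mass = 161.09 g/mol; 322 ÷ 161.09 ≈ 2, so the molecular formula is C16H2O8.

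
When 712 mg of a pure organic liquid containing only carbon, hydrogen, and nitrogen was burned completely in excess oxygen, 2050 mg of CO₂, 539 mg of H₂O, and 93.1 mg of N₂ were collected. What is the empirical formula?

C7H9N

mol C = 2.05 g CO₂ ÷ 44.009 g/mol = 0.04658 mol
mol H = 2 × 0.539 g H₂O ÷ 18.015 g/mol = 0.05984 mol
mol N = 2 × 0.0931 g N₂ ÷ 28.014 g/mol = 0.006647 mol
Divide by the smallest (0.006647 mol): C 7.008, H 9.003, N 1.000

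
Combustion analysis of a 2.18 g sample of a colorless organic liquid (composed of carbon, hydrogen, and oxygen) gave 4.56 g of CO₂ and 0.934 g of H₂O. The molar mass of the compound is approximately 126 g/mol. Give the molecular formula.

C6H6O3

mol C = 4.56 g CO₂ ÷ 44.009 g/mol = 0.1036 mol
mol H = 2 × 0.934 g H₂O ÷ 18.015 g/mol = 0.1037 mol
mass O = 2.18 − (1.245 + 0.1045) = 0.8310 g → mol O = 0.8310 ÷ 15.999 = 0.05194 mol
Divide by the smallest (0.05194 mol): C 1.995, H 1.996, O 1.000
Empirical formula: C2H2O
Empirical-formula mass = 42.04 g/mol; 126 ÷ 42.04 ≈ 3, so the molecular formula is C6H6O3.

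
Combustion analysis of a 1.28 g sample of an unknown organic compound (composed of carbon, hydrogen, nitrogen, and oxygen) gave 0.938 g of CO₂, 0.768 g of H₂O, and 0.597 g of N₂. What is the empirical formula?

mol C = 0.938 g CO₂ ÷ 44.009 g/mol = 0.02131 mol
mol H = 2 × 0.768 g H₂O ÷ 18.015 g/mol = 0.08526 mol
mol N = 2 × 0.597 g N₂ ÷ 28.014 g/mol = 0.04262 mol
mass O = 1.28 − (0.2560 + 0.08594 + 0.5970) = 0.3411 g → mol O = 0.3411 ÷ 15.999 = 0.02132 mol
Divide by the smallest (0.02131 mol): C 1.000, H 4.000, N 2.000, O 1.000

CH4N2O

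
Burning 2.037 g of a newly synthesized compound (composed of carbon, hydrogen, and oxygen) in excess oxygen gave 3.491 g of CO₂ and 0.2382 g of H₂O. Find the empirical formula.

mol C = 3.491 g CO₂ ÷ 44.009 g/mol = 0.079325 mol
mol H = 2 × 0.2382 g H₂O ÷ 18.015 g/mol = 0.026445 mol
mass O = 2.037 − (0.95277 + 0.026656) = 1.0576 g → mol O = 1.0576 ÷ 15.999 = 0.066103 mol
Divide by the smallest (0.026445 mol): C 3.000, H 1.000, O 2.500
Multiplying each by 2 gives whole numbers: C 6.00, H 2.00, O 5.00

C6H2O5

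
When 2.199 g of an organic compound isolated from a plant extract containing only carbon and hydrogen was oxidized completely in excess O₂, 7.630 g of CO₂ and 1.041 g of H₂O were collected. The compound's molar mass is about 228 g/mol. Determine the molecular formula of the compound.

mol C = 7.630 g CO₂ ÷ 44.009 g/mol = 0.17337 mol
mol H = 2 × 1.041 g H₂O ÷ 18.015 g/mol = 0.11557 mol
Divide by the smallest (0.11557 mol): C 1.500, H 1.000
Multiplying each by 2 gives whole numbers: C 3.00, H 2.00
Empirical formula: C3H2
Empirical-formula mass = 38.05 g/mol; 228 ÷ 38.05 ≈ 6, so the molecular formula is C18H12.

C18H12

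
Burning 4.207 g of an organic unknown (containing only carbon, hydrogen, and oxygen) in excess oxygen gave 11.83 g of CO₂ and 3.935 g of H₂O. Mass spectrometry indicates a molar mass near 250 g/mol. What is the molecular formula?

mol C = 11.83 g CO₂ ÷ 44.009 g/mol = 0.26881 mol
mol H = 2 × 3.935 g H₂O ÷ 18.015 g/mol = 0.43686 mol
mass O = 4.207 − (3.2287 + 0.44035) = 0.53799 g → mol O = 0.53799 ÷ 15.999 = 0.033626 mol
Divide by the smallest (0.033626 mol): C 7.994, H 12.992, O 1.000
Empirical formula: C8H13O
Empirical-formula mass = 125.19 g/mol; 250 ÷ 125.19 ≈ 2, so the molecular formula is C16H26O2.

C16H26O2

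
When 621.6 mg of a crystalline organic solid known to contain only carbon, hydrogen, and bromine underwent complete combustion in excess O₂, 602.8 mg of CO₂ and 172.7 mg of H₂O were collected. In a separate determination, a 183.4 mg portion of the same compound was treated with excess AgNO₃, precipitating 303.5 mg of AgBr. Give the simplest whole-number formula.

mol C = 0.6028 g CO₂ ÷ 44.009 g/mol = 0.013697 mol
mol H = 2 × 0.1727 g H₂O ÷ 18.015 g/mol = 0.019173 mol
From the AgBr data: mol Br per gram of compound = (0.3035 ÷ 187.772) ÷ 0.1834 = 0.0088131 mol/g, so in the 0.6216 g combustion sample mol Br = 0.0054782 mol
Divide by the smallest (0.0054782 mol): C 2.500, H 3.500, Br 1.000
Multiplying each by 2 gives whole numbers: C 5.00, H 7.00, Br 2.00

C5H7Br2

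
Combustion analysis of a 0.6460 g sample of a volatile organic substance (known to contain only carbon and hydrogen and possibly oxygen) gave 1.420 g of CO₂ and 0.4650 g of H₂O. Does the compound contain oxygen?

yes

mol C = 1.420 g CO₂ ÷ 44.009 g/mol = 0.032266 mol
mol H = 2 × 0.4650 g H₂O ÷ 18.015 g/mol = 0.051624 mol
C and H account for only 0.43959 g of the 0.6460 g sample; the remaining 0.20641 g must be oxygen.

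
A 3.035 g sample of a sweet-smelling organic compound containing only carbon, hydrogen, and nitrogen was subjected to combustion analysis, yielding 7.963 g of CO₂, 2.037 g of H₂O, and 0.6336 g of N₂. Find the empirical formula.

mol C = 7.963 g CO₂ ÷ 44.009 g/mol = 0.18094 mol
mol H = 2 × 2.037 g H₂O ÷ 18.015 g/mol = 0.22614 mol
mol N = 2 × 0.6336 g N₂ ÷ 28.014 g/mol = 0.045235 mol
Divide by the smallest (0.045235 mol): C 4.000, H 4.999, N 1.000

C4H5N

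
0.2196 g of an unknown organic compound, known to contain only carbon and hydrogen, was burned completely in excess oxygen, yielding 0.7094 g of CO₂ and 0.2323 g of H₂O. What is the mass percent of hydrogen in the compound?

11.84%

mol C = 0.7094 g CO₂ ÷ 44.009 g/mol = 0.016119 mol
mol H = 2 × 0.2323 g H₂O ÷ 18.015 g/mol = 0.025790 mol
mass % H = 0.025996 g ÷ 0.2196 g × 100%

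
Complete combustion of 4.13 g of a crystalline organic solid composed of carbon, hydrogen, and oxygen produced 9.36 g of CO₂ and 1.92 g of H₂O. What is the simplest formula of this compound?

C5H5O2

mol C = 9.36 g CO₂ ÷ 44.009 g/mol = 0.2127 mol
mol H = 2 × 1.92 g H₂O ÷ 18.015 g/mol = 0.2132 mol
mass O = 4.13 − (2.555 + 0.2149) = 1.361 g → mol O = 1.361 ÷ 15.999 = 0.08504 mol
Divide by the smallest (0.08504 mol): C 2.501, H 2.506, O 1.000
Multiplying each by 2 gives whole numbers: C 5.00, H 5.01, O 2.00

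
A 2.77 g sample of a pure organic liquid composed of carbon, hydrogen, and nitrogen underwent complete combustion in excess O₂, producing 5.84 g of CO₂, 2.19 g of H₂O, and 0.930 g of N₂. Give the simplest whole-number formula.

mol C = 5.84 g CO₂ ÷ 44.009 g/mol = 0.1327 mol
mol H = 2 × 2.19 g H₂O ÷ 18.015 g/mol = 0.2431 mol
mol N = 2 × 0.930 g N₂ ÷ 28.014 g/mol = 0.06640 mol
Divide by the smallest (0.06640 mol): C 1.999, H 3.662, N 1.000
Multiplying each by 3 gives whole numbers: C 6.00, H 10.99, N 3.00

C6H11N3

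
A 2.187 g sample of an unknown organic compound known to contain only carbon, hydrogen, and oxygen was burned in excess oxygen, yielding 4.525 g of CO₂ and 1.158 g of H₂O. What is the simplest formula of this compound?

mol C = 4.525 g CO₂ ÷ 44.009 g/mol = 0.10282 mol
mol H = 2 × 1.158 g H₂O ÷ 18.015 g/mol = 0.12856 mol
mass O = 2.187 − (1.2350 + 0.12959) = 0.82244 g → mol O = 0.82244 ÷ 15.999 = 0.051406 mol
Divide by the smallest (0.051406 mol): C 2.000, H 2.501, O 1.000
Multiplying each by 2 gives whole numbers: C 4.00, H 5.00, O 2.00

C4H5O2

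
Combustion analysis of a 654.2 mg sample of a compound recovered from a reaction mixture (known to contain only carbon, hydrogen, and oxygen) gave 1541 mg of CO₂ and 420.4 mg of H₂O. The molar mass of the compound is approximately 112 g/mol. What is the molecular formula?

C6H8O2

mol C = 1.541 g CO₂ ÷ 44.009 g/mol = 0.035016 mol
mol H = 2 × 0.4204 g H₂O ÷ 18.015 g/mol = 0.046672 mol
mass O = 0.6542 − (0.42057 + 0.047046) = 0.18658 g → mol O = 0.18658 ÷ 15.999 = 0.011662 mol
Divide by the smallest (0.011662 mol): C 3.003, H 4.002, O 1.000
Empirical formula: C3H4O
Empirical-formula mass = 56.06 g/mol; 112 ÷ 56.06 ≈ 2, so the molecular formula is C6H8O2.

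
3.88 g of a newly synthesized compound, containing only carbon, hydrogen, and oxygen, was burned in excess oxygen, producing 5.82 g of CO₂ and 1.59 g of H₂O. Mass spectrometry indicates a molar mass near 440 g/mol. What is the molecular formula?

mol C = 5.82 g CO₂ ÷ 44.009 g/mol = 0.1322 mol
mol H = 2 × 1.59 g H₂O ÷ 18.015 g/mol = 0.1765 mol
mass O = 3.88 − (1.588 + 0.1779) = 2.114 g → mol O = 2.114 ÷ 15.999 = 0.1321 mol
Divide by the smallest (0.1321 mol): C 1.001, H 1.336, O 1.000
Multiplying each by 3 gives whole numbers: C 3.00, H 4.01, O 3.00
Empirical formula: C3H4O3
Empirical-formula mass = 88.06 g/mol; 440 ÷ 88.06 ≈ 5, so the molecular formula is C15H20O15.

C15H20O15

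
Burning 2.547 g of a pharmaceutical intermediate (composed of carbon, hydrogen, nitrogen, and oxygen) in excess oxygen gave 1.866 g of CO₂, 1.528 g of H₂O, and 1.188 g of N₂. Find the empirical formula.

CH4N2O

mol C = 1.866 g CO₂ ÷ 44.009 g/mol = 0.042400 mol
mol H = 2 × 1.528 g H₂O ÷ 18.015 g/mol = 0.16964 mol
mol N = 2 × 1.188 g N₂ ÷ 28.014 g/mol = 0.084815 mol
mass O = 2.547 − (0.50927 + 0.17099 + 1.1880) = 0.67874 g → mol O = 0.67874 ÷ 15.999 = 0.042424 mol
Divide by the smallest (0.042400 mol): C 1.000, H 4.001, N 2.000, O 1.001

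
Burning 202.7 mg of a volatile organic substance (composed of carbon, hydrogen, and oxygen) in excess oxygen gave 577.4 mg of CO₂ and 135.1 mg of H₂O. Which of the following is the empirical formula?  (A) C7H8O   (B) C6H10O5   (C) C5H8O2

mol C = 0.5774 g CO₂ ÷ 44.009 g/mol = 0.013120 mol
mol H = 2 × 0.1351 g H₂O ÷ 18.015 g/mol = 0.014999 mol
mass O = 0.2027 − (0.15758 + 0.015119) = 0.029997 g → mol O = 0.029997 ÷ 15.999 = 0.0018749 mol
Divide by the smallest (0.0018749 mol): C 6.998, H 8.000, O 1.000

(A) C7H8O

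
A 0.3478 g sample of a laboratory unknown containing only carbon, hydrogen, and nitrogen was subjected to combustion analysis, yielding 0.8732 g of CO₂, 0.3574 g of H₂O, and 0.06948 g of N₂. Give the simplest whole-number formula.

C4H8N

mol C = 0.8732 g CO₂ ÷ 44.009 g/mol = 0.019841 mol
mol H = 2 × 0.3574 g H₂O ÷ 18.015 g/mol = 0.039678 mol
mol N = 2 × 0.06948 g N₂ ÷ 28.014 g/mol = 0.0049604 mol
Divide by the smallest (0.0049604 mol): C 4.000, H 7.999, N 1.000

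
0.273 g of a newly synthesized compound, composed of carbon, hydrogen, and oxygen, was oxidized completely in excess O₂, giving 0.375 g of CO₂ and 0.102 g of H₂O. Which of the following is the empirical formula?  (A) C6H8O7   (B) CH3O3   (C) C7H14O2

(A) C6H8O7

mol C = 0.375 g CO₂ ÷ 44.009 g/mol = 0.008521 mol
mol H = 2 × 0.102 g H₂O ÷ 18.015 g/mol = 0.01132 mol
mass O = 0.273 − (0.1023 + 0.01141) = 0.1592 g → mol O = 0.1592 ÷ 15.999 = 0.009953 mol
Divide by the smallest (0.008521 mol): C 1.000, H 1.329, O 1.168
Multiplying each by 6 gives whole numbers: C 6.00, H 7.97, O 7.01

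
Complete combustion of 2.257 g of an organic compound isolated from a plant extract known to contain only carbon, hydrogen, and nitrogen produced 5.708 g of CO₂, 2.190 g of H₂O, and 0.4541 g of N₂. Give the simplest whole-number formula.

mol C = 5.708 g CO₂ ÷ 44.009 g/mol = 0.12970 mol
mol H = 2 × 2.190 g H₂O ÷ 18.015 g/mol = 0.24313 mol
mol N = 2 × 0.4541 g N₂ ÷ 28.014 g/mol = 0.032420 mol
Divide by the smallest (0.032420 mol): C 4.001, H 7.500, N 1.000
Multiplying each by 2 gives whole numbers: C 8.00, H 15.00, N 2.00

C8H15N2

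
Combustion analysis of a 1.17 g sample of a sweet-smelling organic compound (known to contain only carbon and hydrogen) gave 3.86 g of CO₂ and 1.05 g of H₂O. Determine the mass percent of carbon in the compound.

mol C = 3.86 g CO₂ ÷ 44.009 g/mol = 0.08771 mol
mol H = 2 × 1.05 g H₂O ÷ 18.015 g/mol = 0.1166 mol
mass % C = 1.053 g ÷ 1.17 g × 100%

90.0%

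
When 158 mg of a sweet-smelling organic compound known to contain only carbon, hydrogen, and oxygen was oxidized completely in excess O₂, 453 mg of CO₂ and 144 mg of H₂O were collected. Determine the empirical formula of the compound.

mol C = 0.453 g CO₂ ÷ 44.009 g/mol = 0.01029 mol
mol H = 2 × 0.144 g H₂O ÷ 18.015 g/mol = 0.01599 mol
mass O = 0.158 − (0.1236 + 0.01611) = 0.01825 g → mol O = 0.01825 ÷ 15.999 = 0.001141 mol
Divide by the smallest (0.001141 mol): C 9.023, H 14.013, O 1.000

C9H14O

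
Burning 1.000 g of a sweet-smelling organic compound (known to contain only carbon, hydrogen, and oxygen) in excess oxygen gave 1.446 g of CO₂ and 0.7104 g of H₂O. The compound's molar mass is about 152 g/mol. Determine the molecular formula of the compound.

C5H12O5

mol C = 1.446 g CO₂ ÷ 44.009 g/mol = 0.032857 mol
mol H = 2 × 0.7104 g H₂O ÷ 18.015 g/mol = 0.078868 mol
mass O = 1.000 − (0.39464 + 0.079499) = 0.52586 g → mol O = 0.52586 ÷ 15.999 = 0.032868 mol
Divide by the smallest (0.032857 mol): C 1.000, H 2.400, O 1.000
Multiplying each by 5 gives whole numbers: C 5.00, H 12.00, O 5.00
Empirical formula: C5H12O5
Empirical-formula mass = 152.15 g/mol; 152 ÷ 152.15 ≈ 1, so the molecular formula is C5H12O5.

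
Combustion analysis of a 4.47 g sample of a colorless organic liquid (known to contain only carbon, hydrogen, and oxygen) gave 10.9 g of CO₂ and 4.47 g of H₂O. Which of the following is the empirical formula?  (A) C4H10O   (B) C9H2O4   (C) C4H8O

(C) C4H8O

mol C = 10.9 g CO₂ ÷ 44.009 g/mol = 0.2477 mol
mol H = 2 × 4.47 g H₂O ÷ 18.015 g/mol = 0.4963 mol
mass O = 4.47 − (2.975 + 0.5002) = 0.9949 g → mol O = 0.9949 ÷ 15.999 = 0.06219 mol
Divide by the smallest (0.06219 mol): C 3.983, H 7.980, O 1.000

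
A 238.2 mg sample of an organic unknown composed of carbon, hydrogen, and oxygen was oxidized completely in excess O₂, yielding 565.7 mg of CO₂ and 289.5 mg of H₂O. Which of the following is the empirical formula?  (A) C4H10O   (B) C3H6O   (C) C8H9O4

(A) C4H10O

mol C = 0.5657 g CO₂ ÷ 44.009 g/mol = 0.012854 mol
mol H = 2 × 0.2895 g H₂O ÷ 18.015 g/mol = 0.032140 mol
mass O = 0.2382 − (0.15439 + 0.032397) = 0.051411 g → mol O = 0.051411 ÷ 15.999 = 0.0032134 mol
Divide by the smallest (0.0032134 mol): C 4.000, H 10.002, O 1.000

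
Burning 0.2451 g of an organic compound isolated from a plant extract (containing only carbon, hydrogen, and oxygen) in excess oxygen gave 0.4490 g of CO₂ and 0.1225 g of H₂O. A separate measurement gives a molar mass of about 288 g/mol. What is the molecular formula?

C12H16O8

mol C = 0.4490 g CO₂ ÷ 44.009 g/mol = 0.010202 mol
mol H = 2 × 0.1225 g H₂O ÷ 18.015 g/mol = 0.013600 mol
mass O = 0.2451 − (0.12254 + 0.013709) = 0.10885 g → mol O = 0.10885 ÷ 15.999 = 0.0068035 mol
Divide by the smallest (0.0068035 mol): C 1.500, H 1.999, O 1.000
Multiplying each by 2 gives whole numbers: C 3.00, H 4.00, O 2.00
Empirical formula: C3H4O2
Empirical-formula mass = 72.06 g/mol; 288 ÷ 72.06 ≈ 4, so the molecular formula is C12H16O8.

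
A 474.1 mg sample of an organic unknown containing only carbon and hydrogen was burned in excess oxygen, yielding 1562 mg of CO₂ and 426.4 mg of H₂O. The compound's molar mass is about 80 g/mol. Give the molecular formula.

C6H8

mol C = 1.562 g CO₂ ÷ 44.009 g/mol = 0.035493 mol
mol H = 2 × 0.4264 g H₂O ÷ 18.015 g/mol = 0.047338 mol
Divide by the smallest (0.035493 mol): C 1.000, H 1.334
Multiplying each by 3 gives whole numbers: C 3.00, H 4.00
Empirical formula: C3H4
Empirical-formula mass = 40.06 g/mol; 80 ÷ 40.06 ≈ 2, so the molecular formula is C6H8.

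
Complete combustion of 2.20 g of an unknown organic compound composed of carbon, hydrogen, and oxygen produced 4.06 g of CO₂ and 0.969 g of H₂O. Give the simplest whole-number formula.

mol C = 4.06 g CO₂ ÷ 44.009 g/mol = 0.09225 mol
mol H = 2 × 0.969 g H₂O ÷ 18.015 g/mol = 0.1076 mol
mass O = 2.20 − (1.108 + 0.1084) = 0.9835 g → mol O = 0.9835 ÷ 15.999 = 0.06147 mol
Divide by the smallest (0.06147 mol): C 1.501, H 1.750, O 1.000
Multiplying each by 4 gives whole numbers: C 6.00, H 7.00, O 4.00

C6H7O4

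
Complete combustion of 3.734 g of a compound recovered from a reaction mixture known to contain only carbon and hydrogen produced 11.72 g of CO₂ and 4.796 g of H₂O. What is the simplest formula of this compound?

mol C = 11.72 g CO₂ ÷ 44.009 g/mol = 0.26631 mol
mol H = 2 × 4.796 g H₂O ÷ 18.015 g/mol = 0.53245 mol
Divide by the smallest (0.26631 mol): C 1.000, H 1.999

CH2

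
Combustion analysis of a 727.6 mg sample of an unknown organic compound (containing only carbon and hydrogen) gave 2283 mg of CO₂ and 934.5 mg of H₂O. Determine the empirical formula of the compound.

CH2

mol C = 2.283 g CO₂ ÷ 44.009 g/mol = 0.051876 mol
mol H = 2 × 0.9345 g H₂O ÷ 18.015 g/mol = 0.10375 mol
Divide by the smallest (0.051876 mol): C 1.000, H 2.000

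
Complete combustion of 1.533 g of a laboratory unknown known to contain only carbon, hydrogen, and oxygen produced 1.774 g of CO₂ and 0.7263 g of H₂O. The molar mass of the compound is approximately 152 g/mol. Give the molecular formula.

C4H8O6

mol C = 1.774 g CO₂ ÷ 44.009 g/mol = 0.040310 mol
mol H = 2 × 0.7263 g H₂O ÷ 18.015 g/mol = 0.080633 mol
mass O = 1.533 − (0.48416 + 0.081278) = 0.96756 g → mol O = 0.96756 ÷ 15.999 = 0.060476 mol
Divide by the smallest (0.040310 mol): C 1.000, H 2.000, O 1.500
Multiplying each by 2 gives whole numbers: C 2.00, H 4.00, O 3.00
Empirical formula: C2H4O3
Empirical-formula mass = 76.05 g/mol; 152 ÷ 76.05 ≈ 2, so the molecular formula is C4H8O6.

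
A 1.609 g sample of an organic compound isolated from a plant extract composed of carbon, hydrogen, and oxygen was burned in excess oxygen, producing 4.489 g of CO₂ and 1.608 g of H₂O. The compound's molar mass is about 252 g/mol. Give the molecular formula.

mol C = 4.489 g CO₂ ÷ 44.009 g/mol = 0.10200 mol
mol H = 2 × 1.608 g H₂O ÷ 18.015 g/mol = 0.17852 mol
mass O = 1.609 − (1.2251 + 0.17995) = 0.20391 g → mol O = 0.20391 ÷ 15.999 = 0.012745 mol
Divide by the smallest (0.012745 mol): C 8.003, H 14.007, O 1.000
Empirical formula: C8H14O
Empirical-formula mass = 126.20 g/mol; 252 ÷ 126.20 ≈ 2, so the molecular formula is C16H28O2.

C16H28O2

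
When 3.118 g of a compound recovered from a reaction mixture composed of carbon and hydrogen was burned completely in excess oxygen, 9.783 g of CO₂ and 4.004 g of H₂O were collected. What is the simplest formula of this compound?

mol C = 9.783 g CO₂ ÷ 44.009 g/mol = 0.22230 mol
mol H = 2 × 4.004 g H₂O ÷ 18.015 g/mol = 0.44452 mol
Divide by the smallest (0.22230 mol): C 1.000, H 2.000

CH2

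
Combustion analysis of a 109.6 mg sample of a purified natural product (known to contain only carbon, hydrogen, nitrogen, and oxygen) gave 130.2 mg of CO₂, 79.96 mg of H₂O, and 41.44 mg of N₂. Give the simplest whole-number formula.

mol C = 0.1302 g CO₂ ÷ 44.009 g/mol = 0.0029585 mol
mol H = 2 × 0.07996 g H₂O ÷ 18.015 g/mol = 0.0088770 mol
mol N = 2 × 0.04144 g N₂ ÷ 28.014 g/mol = 0.0029585 mol
mass O = 0.1096 − (0.035534 + 0.0089481 + 0.041440) = 0.023678 g → mol O = 0.023678 ÷ 15.999 = 0.0014799 mol
Divide by the smallest (0.0014799 mol): C 1.999, H 5.998, N 1.999, O 1.000

C2H6N2O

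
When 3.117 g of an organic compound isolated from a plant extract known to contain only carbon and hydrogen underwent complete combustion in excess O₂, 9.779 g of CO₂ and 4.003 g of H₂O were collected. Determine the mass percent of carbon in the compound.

85.62%

mol C = 9.779 g CO₂ ÷ 44.009 g/mol = 0.22220 mol
mol H = 2 × 4.003 g H₂O ÷ 18.015 g/mol = 0.44441 mol
mass % C = 2.6689 g ÷ 3.117 g × 100%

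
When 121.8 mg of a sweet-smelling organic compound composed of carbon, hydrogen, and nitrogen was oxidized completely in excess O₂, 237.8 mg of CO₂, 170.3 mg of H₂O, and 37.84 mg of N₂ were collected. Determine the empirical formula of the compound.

C2H7N

mol C = 0.2378 g CO₂ ÷ 44.009 g/mol = 0.0054034 mol
mol H = 2 × 0.1703 g H₂O ÷ 18.015 g/mol = 0.018906 mol
mol N = 2 × 0.03784 g N₂ ÷ 28.014 g/mol = 0.0027015 mol
Divide by the smallest (0.0027015 mol): C 2.000, H 6.998, N 1.000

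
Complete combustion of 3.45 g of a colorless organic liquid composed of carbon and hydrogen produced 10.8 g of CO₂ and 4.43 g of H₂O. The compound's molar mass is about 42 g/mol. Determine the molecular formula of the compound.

mol C = 10.8 g CO₂ ÷ 44.009 g/mol = 0.2454 mol
mol H = 2 × 4.43 g H₂O ÷ 18.015 g/mol = 0.4918 mol
Divide by the smallest (0.2454 mol): C 1.000, H 2.004
Empirical formula: CH2
Empirical-formula mass = 14.03 g/mol; 42 ÷ 14.03 ≈ 3, so the molecular formula is C3H6.

C3H6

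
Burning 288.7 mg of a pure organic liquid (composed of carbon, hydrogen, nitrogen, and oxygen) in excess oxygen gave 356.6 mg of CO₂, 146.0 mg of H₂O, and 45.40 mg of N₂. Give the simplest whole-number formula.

mol C = 0.3566 g CO₂ ÷ 44.009 g/mol = 0.0081029 mol
mol H = 2 × 0.1460 g H₂O ÷ 18.015 g/mol = 0.016209 mol
mol N = 2 × 0.04540 g N₂ ÷ 28.014 g/mol = 0.0032412 mol
mass O = 0.2887 − (0.097324 + 0.016338 + 0.045400) = 0.12964 g → mol O = 0.12964 ÷ 15.999 = 0.0081029 mol
Divide by the smallest (0.0032412 mol): C 2.500, H 5.001, N 1.000, O 2.500
Multiplying each by 2 gives whole numbers: C 5.00, H 10.00, N 2.00, O 5.00

C5H10N2O5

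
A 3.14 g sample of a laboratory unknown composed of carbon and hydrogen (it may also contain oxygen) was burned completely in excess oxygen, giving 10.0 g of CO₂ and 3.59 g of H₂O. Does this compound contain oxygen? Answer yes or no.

mol C = 10.0 g CO₂ ÷ 44.009 g/mol = 0.2272 mol
mol H = 2 × 3.59 g H₂O ÷ 18.015 g/mol = 0.3986 mol
C and H together account for 3.131 g — essentially the entire 3.14 g sample — so the compound contains no oxygen.

no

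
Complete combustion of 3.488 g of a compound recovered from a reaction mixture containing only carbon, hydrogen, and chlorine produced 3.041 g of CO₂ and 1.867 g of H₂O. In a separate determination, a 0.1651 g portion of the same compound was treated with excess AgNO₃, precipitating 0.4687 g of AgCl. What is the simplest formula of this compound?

CH3Cl

mol C = 3.041 g CO₂ ÷ 44.009 g/mol = 0.069100 mol
mol H = 2 × 1.867 g H₂O ÷ 18.015 g/mol = 0.20727 mol
From the AgCl data: mol Cl per gram of compound = (0.4687 ÷ 143.318) ÷ 0.1651 = 0.019808 mol/g, so in the 3.488 g combustion sample mol Cl = 0.069091 mol
Divide by the smallest (0.069091 mol): C 1.000, H 3.000, Cl 1.000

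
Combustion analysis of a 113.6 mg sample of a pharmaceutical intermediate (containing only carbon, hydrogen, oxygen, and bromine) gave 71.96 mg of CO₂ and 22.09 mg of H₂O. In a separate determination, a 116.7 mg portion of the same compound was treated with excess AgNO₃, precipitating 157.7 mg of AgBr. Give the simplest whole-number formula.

mol C = 0.07196 g CO₂ ÷ 44.009 g/mol = 0.0016351 mol
mol H = 2 × 0.02209 g H₂O ÷ 18.015 g/mol = 0.0024524 mol
From the AgBr data: mol Br per gram of compound = (0.1577 ÷ 187.772) ÷ 0.1167 = 0.0071966 mol/g, so in the 0.1136 g combustion sample mol Br = 0.00081754 mol
mass O = 0.1136 − (0.019639 + 0.0024720 + 0.065325) = 0.026164 g → mol O = 0.026164 ÷ 15.999 = 0.0016353 mol
Divide by the smallest (0.00081754 mol): C 2.000, H 3.000, Br 1.000, O 2.000

C2H3BrO2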